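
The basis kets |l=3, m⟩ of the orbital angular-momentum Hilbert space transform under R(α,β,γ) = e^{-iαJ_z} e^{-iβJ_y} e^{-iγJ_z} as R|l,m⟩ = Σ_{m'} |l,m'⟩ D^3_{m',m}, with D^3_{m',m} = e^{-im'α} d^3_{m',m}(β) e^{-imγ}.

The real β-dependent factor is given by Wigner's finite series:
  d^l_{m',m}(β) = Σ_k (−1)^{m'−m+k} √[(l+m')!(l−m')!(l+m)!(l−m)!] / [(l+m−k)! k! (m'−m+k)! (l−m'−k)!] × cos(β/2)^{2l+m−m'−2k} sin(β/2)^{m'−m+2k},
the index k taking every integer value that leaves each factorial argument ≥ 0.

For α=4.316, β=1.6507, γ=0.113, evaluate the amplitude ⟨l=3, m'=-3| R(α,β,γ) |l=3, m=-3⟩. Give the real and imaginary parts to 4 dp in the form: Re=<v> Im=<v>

D^3_{-3,-3}(4.316,1.6507,0.113) = e^{-i·-3·4.316}·d^3_{-3,-3}(1.6507)·e^{-i·-3·0.113}. Compute d first:
With c≡cos(β/2)=0.678300 and s≡sin(β/2)=0.734785, N=[1·720·1·720]^{1/2}=720.000000
k∈{0} keeps every argument non-negative
  k=0: (−1)^0·720.0000/(720)·0.6783^6·0.7348^0 = +0.097394
d^3_{-3,-3}(1.6507) = +0.097394
D = (+0.928059+0.372433i)·(+0.097394)·(+0.943088+0.332544i) = +0.073181+0.064266i

Re=0.0732 Im=0.0643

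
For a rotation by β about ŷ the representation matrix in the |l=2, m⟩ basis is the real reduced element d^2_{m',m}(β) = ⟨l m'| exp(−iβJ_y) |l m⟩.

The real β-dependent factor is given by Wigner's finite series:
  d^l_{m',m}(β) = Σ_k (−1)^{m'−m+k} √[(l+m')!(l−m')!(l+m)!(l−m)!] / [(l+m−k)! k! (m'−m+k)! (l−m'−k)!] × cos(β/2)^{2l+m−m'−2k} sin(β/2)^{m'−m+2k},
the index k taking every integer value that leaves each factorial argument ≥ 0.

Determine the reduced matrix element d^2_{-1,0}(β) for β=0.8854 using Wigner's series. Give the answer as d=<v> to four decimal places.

d=0.6002

d^2_{-1,0}(β=0.8854) via Wigner's sum:
Half-angle: c=0.903598, s=0.428381. N=√(1·6·2·2)=4.898979
The bounds max(0,m−m')=1 and min(l+m,l−m')=2 give 2 terms
  k=1: (−1)^0·4.8990/(2)·0.9036^3·0.4284^1 = +0.774162
  k=2: (−1)^1·4.8990/(2)·0.9036^1·0.4284^3 = -0.173997
d^2_{-1,0}(0.8854) = +0.774162 -0.173997 = +0.600165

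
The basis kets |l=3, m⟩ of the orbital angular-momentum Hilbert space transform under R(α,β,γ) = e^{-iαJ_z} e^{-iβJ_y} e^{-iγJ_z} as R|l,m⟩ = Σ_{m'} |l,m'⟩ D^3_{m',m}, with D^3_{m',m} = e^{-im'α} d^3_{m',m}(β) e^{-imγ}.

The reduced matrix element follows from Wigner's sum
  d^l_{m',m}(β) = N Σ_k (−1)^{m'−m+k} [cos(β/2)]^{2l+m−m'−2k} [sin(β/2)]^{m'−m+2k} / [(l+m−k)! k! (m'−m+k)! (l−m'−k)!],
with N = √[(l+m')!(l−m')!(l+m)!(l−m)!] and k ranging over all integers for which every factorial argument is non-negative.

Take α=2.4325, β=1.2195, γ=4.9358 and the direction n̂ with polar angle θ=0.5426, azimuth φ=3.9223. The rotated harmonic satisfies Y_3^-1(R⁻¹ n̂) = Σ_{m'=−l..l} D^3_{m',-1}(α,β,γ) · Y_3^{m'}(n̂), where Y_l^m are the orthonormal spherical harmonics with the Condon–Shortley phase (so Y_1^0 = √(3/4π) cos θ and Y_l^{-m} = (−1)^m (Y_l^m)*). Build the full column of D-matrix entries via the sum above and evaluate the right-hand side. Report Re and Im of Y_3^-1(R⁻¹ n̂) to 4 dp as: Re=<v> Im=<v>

Need the full column D^3_{m',-1} for m'=−3..3 at α=2.4325, β=1.2195, γ=4.9358.
cos(β/2)=0.819791, sin(β/2)=0.572663
d^3_{-3,-1}: single k=2 term ⇒ +0.573662;  D = +0.542135-0.187557i
d^3_{-2,-1}: k∈[1..2] ⇒ +0.670525 -0.654389 = +0.016136;  D = -0.015009-0.005926i
d^3_{-1,-1}: k∈[0..2] ⇒ +0.303543 -1.184951 +0.433663 = -0.447745;  D = -0.209013-0.395967i
d^3_{0,-1}: k∈[0..2] ⇒ -0.734523 +1.075271 -0.174899 = +0.165848;  D = +0.036745-0.161727i
d^3_{1,-1}: k∈[0..2] ⇒ +0.888714 -0.578218 +0.035269 = +0.345765;  D = -0.277688+0.206015i
d^3_{2,-1}: k∈[0..1] ⇒ -0.654389 +0.159660 = -0.494729;  D = -0.493489-0.034998i
d^3_{3,-1}: single k=0 term ⇒ +0.279929;  D = -0.199026-0.196847i
Y_3^{m'}(θ=0.5426,φ=3.9223) and Σ D·Y over m':
  (+0.5421-0.1876i)·(+0.0400+0.0412i)  (-0.0150-0.0059i)·(+0.0022-0.2333i)  (-0.2090-0.3960i)·(-0.3162+0.3132i)  (+0.0367-0.1617i)·(+0.2131+0.0000i)  (-0.2777+0.2060i)·(+0.3162+0.3132i)  (-0.4935-0.0350i)·(+0.0022+0.2333i)  (-0.1990-0.1968i)·(-0.0400+0.0412i)
Y_3^-1(R⁻¹ n̂) = +0.096793-0.093818i

Re=0.0968 Im=-0.0938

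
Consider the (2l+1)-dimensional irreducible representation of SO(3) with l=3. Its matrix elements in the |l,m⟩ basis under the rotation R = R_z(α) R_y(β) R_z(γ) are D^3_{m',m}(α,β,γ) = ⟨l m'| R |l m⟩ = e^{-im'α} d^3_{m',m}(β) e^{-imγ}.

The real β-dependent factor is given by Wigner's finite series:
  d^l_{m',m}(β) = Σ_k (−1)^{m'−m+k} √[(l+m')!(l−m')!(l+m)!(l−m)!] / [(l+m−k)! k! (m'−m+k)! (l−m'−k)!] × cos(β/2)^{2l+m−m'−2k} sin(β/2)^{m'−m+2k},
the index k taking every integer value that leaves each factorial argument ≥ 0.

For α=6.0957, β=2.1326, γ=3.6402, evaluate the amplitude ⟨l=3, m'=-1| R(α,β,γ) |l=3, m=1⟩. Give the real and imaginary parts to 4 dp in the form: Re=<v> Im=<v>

Re=0.3069 Im=-0.2513

D^3_{-1,1}(6.0957,2.1326,3.6402) = e^{-i·-1·6.0957}·d^3_{-1,1}(2.1326)·e^{-i·1·3.6402}. Compute d first:
Half-angle: c=0.483367, s=0.875418. N=√(2·24·24·2)=48.000000
The bounds max(0,m−m')=2 and min(l+m,l−m')=4 give 3 terms
  k=2: (−1)^0·48.0000/(8)·0.4834^4·0.8754^2 = +0.251009
  k=3: (−1)^1·48.0000/(6)·0.4834^2·0.8754^4 = -1.097754
  k=4: (−1)^2·48.0000/(48)·0.4834^0·0.8754^6 = +0.450083
d^3_{-1,1}(2.1326) = +0.251009 -1.097754 +0.450083 = -0.396662
D = (+0.982476-0.186389i)·(-0.396662)·(-0.878249+0.478203i) = +0.306909-0.251293i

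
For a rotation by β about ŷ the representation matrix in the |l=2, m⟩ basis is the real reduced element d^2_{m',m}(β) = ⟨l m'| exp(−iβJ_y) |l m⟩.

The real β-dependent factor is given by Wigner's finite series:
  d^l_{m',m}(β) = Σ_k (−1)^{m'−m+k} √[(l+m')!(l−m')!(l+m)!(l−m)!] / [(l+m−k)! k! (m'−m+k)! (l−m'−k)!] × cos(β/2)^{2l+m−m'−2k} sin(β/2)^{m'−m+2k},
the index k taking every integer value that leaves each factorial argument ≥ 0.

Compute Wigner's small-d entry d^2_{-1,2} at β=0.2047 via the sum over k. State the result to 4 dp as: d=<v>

d^2_{-1,2}(β=0.2047) via Wigner's sum:
With c≡cos(β/2)=0.994767 and s≡sin(β/2)=0.102171, N=[1·6·24·1]^{1/2}=12.000000
The bounds max(0,m−m')=3 and min(l+m,l−m')=3 give 1 term
  k=3: (−1)^0·12.0000/(6)·0.9948^1·0.1022^3 = +0.002122
d^2_{-1,2}(0.2047) = +0.002122

d=0.0021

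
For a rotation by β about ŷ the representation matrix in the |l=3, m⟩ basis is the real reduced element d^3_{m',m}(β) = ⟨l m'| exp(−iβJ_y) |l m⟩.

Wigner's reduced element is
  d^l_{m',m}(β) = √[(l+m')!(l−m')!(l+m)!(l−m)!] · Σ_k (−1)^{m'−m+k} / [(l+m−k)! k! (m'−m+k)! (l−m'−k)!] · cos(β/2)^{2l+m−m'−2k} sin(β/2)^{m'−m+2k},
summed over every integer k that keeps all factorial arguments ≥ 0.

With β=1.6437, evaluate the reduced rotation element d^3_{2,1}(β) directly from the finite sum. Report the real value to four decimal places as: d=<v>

d=0.4454

d^3_{2,1}(β=1.6437) via Wigner's sum:
With c≡cos(β/2)=0.680867 and s≡sin(β/2)=0.732407, N=[120·1·24·2]^{1/2}=75.894664
The bounds max(0,m−m')=0 and min(l+m,l−m')=1 give 2 terms
  k=0: (−1)^1·75.8947/(24)·0.6809^5·0.7324^1 = -0.338895
  k=1: (−1)^2·75.8947/(12)·0.6809^3·0.7324^3 = +0.784286
d^3_{2,1}(1.6437) = -0.338895 +0.784286 = +0.445391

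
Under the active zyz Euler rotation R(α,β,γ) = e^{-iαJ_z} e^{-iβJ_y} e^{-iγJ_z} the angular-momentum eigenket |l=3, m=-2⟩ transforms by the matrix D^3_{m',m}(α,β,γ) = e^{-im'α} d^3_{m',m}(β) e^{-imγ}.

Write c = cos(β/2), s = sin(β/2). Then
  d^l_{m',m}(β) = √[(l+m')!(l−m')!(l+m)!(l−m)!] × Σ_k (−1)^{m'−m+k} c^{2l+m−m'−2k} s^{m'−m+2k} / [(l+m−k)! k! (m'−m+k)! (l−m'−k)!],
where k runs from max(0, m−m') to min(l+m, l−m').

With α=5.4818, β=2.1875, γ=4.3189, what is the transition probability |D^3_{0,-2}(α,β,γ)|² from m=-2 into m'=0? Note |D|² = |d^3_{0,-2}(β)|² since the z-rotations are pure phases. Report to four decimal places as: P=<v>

First d^3_{0,-2}(β=2.1875), then the phase factors e^{-i(0)α} and e^{-i(-2)γ}:
Half-angle: c=0.459157, s=0.888355. N=√(6·6·1·120)=65.726707
k: max(0,(-2)−(0))=0 … min(3+(-2),3−(0))=1
  k=0: (−1)^2·65.7267/(12)·0.4592^4·0.8884^2 = +0.192123
  k=1: (−1)^3·65.7267/(12)·0.4592^2·0.8884^4 = -0.719167
d^3_{0,-2}(2.1875) = +0.192123 -0.719167 = -0.527044
|D^3_{0,-2}|² = |d^3_{0,-2}(β)|² = (-0.527044)² = 0.277775 (the z-rotation phases have unit modulus)

P=0.2778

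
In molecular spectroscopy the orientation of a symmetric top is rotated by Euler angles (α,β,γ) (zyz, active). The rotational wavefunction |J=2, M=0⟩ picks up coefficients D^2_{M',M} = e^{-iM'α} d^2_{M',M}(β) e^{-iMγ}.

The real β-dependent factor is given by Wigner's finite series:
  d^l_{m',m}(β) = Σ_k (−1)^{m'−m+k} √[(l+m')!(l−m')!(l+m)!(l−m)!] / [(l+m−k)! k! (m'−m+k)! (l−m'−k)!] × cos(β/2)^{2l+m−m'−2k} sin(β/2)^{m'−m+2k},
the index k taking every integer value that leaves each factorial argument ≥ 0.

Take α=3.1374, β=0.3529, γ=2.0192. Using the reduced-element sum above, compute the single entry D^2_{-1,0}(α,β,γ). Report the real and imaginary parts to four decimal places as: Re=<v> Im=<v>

Re=-0.3972 Im=0.0017

D^2_{-1,0}(3.1374,0.3529,2.0192) = e^{-i·-1·3.1374}·d^2_{-1,0}(0.3529)·e^{-i·0·2.0192}. Compute d first:
With c≡cos(β/2)=0.984473 and s≡sin(β/2)=0.175536, N=[1·6·2·2]^{1/2}=4.898979
Admissible k: 1..2 (factorial args all ≥0)
  k=1: (−1)^0·4.8990/(2)·0.9845^3·0.1755^1 = +0.410254
  k=2: (−1)^1·4.8990/(2)·0.9845^1·0.1755^3 = -0.013043
d^2_{-1,0}(0.3529) = +0.410254 -0.013043 = +0.397211
Phases: e^{-i·(-1)·3.1374}=-0.999991+0.004193i, e^{-i·(0)·2.0192}=+1.000000+0.000000i ⇒ D=-0.397208+0.001665i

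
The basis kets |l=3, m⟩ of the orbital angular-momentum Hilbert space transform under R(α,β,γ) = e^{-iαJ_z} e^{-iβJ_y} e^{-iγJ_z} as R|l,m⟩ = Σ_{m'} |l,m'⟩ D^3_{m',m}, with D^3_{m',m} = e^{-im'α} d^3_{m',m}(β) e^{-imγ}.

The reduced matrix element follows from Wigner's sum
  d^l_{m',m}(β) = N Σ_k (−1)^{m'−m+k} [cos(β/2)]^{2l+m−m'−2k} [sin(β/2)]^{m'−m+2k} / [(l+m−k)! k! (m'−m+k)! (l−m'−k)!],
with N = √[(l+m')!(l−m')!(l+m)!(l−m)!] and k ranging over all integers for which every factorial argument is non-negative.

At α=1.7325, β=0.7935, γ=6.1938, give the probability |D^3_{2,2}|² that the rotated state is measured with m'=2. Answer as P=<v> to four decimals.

D^3_{2,2}(1.7325,0.7935,6.1938) = e^{-i·2·1.7325}·d^3_{2,2}(0.7935)·e^{-i·2·6.1938}. Compute d first:
Half-angle: c=0.922322, s=0.386423. N=√(120·1·120·1)=120.000000
Admissible k: 0..1 (factorial args all ≥0)
  k=0: (−1)^0·120.0000/(120)·0.9223^6·0.3864^0 = +0.615594
  k=1: (−1)^1·120.0000/(24)·0.9223^4·0.3864^2 = -0.540288
d^3_{2,2}(0.7935) = +0.615594 -0.540288 = +0.075306
|D^3_{2,2}|² = |d^3_{2,2}(β)|² = (+0.075306)² = 0.005671 (the z-rotation phases have unit modulus)

P=0.0057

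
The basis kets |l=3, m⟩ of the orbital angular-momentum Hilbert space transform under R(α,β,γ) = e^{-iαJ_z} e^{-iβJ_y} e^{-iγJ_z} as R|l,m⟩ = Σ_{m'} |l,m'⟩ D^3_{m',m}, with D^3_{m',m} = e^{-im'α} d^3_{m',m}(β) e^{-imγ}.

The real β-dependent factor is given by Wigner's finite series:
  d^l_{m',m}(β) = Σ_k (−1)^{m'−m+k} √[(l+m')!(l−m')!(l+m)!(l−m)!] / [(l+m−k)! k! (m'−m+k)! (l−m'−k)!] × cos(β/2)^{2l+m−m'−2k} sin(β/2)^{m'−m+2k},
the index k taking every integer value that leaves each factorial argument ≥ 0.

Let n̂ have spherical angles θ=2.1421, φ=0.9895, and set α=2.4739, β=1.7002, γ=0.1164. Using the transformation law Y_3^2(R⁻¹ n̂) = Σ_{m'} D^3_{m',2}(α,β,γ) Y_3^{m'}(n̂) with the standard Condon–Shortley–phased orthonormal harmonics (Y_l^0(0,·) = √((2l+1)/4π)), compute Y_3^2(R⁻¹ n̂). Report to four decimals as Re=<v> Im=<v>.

Re=-0.0894 Im=-0.1103

Need the full column D^3_{m',2} for m'=−3..3 at α=2.4739, β=1.7002, γ=0.1164.
cos(β/2)=0.659908, sin(β/2)=0.751346
d^3_{-3,2}: single k=5 term ⇒ +0.387044;  D = +0.238854+0.304552i
d^3_{-2,2}: k∈[4..5] ⇒ +0.693901 -0.179904 = +0.513997;  D = +0.001342-0.513995i
d^3_{-1,2}: k∈[3..4] ⇒ +0.770905 -0.499671 = +0.271234;  D = -0.168497+0.212548i
d^3_{0,2}: k∈[2..3] ⇒ +0.586374 -0.760131 = -0.173757;  D = -0.169070+0.040086i
d^3_{1,2}: k∈[1..2] ⇒ +0.297343 -0.770905 = -0.473562;  D = +0.429481+0.199518i
d^3_{2,2}: k∈[0..1] ⇒ +0.082585 -0.535284 = -0.452699;  D = -0.204299-0.403978i
d^3_{3,2}: single k=0 term ⇒ -0.230321;  D = -0.045641+0.225753i
Y_3^{m'}(θ=2.1421,φ=0.9895) and Σ D·Y over m':
  (+0.2389+0.3046i)·(-0.2446-0.0428i)  (+0.0013-0.5140i)·(+0.1552+0.3589i)  (-0.1685+0.2125i)·(+0.0690-0.1050i)  (-0.1691+0.0401i)·(+0.3104+0.0000i)  (+0.4295+0.1995i)·(-0.0690-0.1050i)  (-0.2043-0.4040i)·(+0.1552-0.3589i)  (-0.0456+0.2258i)·(+0.2446-0.0428i)
Y_3^2(R⁻¹ n̂) = -0.089393-0.110281i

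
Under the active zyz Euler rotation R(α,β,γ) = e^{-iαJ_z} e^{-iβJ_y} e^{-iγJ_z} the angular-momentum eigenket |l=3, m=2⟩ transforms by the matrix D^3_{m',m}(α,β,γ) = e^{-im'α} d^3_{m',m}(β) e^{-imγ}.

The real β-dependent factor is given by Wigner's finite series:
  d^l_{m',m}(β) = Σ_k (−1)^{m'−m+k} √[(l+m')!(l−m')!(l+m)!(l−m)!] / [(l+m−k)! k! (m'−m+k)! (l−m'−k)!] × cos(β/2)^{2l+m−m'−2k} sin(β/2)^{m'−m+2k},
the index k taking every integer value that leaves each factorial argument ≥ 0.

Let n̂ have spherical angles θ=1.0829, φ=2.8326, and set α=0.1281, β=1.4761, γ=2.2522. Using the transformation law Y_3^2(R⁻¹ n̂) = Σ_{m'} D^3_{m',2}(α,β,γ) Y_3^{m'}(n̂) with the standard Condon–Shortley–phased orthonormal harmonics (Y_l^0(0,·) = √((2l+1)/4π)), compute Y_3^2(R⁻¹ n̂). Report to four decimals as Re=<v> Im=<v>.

Re=-0.2806 Im=-0.1805

Need the full column D^3_{m',2} for m'=−3..3 at α=0.1281, β=1.4761, γ=2.2522.
cos(β/2)=0.739782, sin(β/2)=0.672847
d^3_{-3,2}: single k=5 term ⇒ +0.249896;  D = -0.139507+0.207330i
d^3_{-2,2}: k∈[4..5] ⇒ +0.560844 -0.092789 = +0.468055;  D = -0.209547+0.418527i
d^3_{-1,2}: k∈[3..4] ⇒ +0.779991 -0.322615 = +0.457376;  D = -0.150841+0.431787i
d^3_{0,2}: k∈[2..3] ⇒ +0.742690 -0.614373 = +0.128317;  D = -0.026497+0.125552i
d^3_{1,2}: k∈[1..2] ⇒ +0.471449 -0.779991 = -0.308542;  D = +0.024623-0.307558i
d^3_{2,2}: k∈[0..1] ⇒ +0.163916 -0.677981 = -0.514064;  D = -0.024774-0.513467i
d^3_{3,2}: single k=0 term ⇒ -0.365183;  D = -0.064053-0.359522i
Y_3^{m'}(θ=1.0829,φ=2.8326) and Σ D·Y over m':
  (-0.1395+0.2073i)·(-0.1726-0.2300i)  (-0.2095+0.4185i)·(+0.3047+0.2166i)  (-0.1508+0.4318i)·(-0.0268-0.0086i)  (-0.0265+0.1256i)·(-0.3326+0.0000i)  (+0.0246-0.3076i)·(+0.0268-0.0086i)  (-0.0248-0.5135i)·(+0.3047-0.2166i)  (-0.0641-0.3595i)·(+0.1726-0.2300i)
Y_3^2(R⁻¹ n̂) = -0.280630-0.180494i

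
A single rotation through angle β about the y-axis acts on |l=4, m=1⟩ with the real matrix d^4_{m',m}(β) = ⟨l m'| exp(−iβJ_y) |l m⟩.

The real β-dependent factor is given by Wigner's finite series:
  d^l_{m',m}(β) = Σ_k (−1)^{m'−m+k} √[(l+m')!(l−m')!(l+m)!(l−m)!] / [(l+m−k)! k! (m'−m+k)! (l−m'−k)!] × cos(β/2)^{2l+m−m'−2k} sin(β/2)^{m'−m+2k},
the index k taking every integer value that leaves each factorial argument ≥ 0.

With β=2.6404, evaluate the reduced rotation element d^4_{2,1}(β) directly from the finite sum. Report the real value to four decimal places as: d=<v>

d^4_{2,1}(β=2.6404) via Wigner's sum:
c=cos(2.6404/2)=0.247982, s=sin(2.6404/2)=0.968765; N=√[720·2·120·6]=1018.233765
Admissible k: 0..2 (factorial args all ≥0)
  k=0: (−1)^1·1018.2338/(240)·0.2480^7·0.9688^1 = -0.000237
  k=1: (−1)^2·1018.2338/(48)·0.2480^5·0.9688^3 = +0.018087
  k=2: (−1)^3·1018.2338/(72)·0.2480^3·0.9688^5 = -0.184020
d^4_{2,1}(2.6404) = -0.000237 +0.018087 -0.184020 = -0.166171

d=-0.1662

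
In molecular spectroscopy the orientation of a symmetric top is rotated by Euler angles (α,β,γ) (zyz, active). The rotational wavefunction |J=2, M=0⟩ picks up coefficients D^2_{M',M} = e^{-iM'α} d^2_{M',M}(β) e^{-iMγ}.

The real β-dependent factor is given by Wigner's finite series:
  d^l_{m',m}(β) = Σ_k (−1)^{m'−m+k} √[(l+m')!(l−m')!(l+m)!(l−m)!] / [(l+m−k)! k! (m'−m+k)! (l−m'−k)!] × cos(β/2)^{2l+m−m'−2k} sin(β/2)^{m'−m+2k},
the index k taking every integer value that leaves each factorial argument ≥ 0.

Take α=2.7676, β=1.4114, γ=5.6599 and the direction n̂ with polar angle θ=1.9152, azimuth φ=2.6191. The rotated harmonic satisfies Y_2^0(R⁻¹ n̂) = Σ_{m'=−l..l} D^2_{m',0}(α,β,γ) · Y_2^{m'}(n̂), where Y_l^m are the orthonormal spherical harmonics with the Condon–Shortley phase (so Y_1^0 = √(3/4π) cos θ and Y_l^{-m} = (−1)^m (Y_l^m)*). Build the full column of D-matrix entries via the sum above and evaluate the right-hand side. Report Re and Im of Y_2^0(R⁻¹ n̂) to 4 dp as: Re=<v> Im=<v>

Re=0.3934 Im=0.0000

Need the full column D^2_{m',0} for m'=−2..2 at α=2.7676, β=1.4114, γ=5.6599.
cos(β/2)=0.761158, sin(β/2)=0.648567
d^2_{-2,0}: single k=2 term ⇒ +0.596945;  D = +0.437597-0.406020i
d^2_{-1,0}: k∈[1..2] ⇒ +0.700575 -0.508645 = +0.191930;  D = -0.178663+0.070119i
d^2_{0,0}: k∈[0..2] ⇒ +0.335659 -0.974807 +0.176937 = -0.462211;  D = -0.462211+0.000000i
d^2_{1,0}: k∈[0..1] ⇒ -0.700575 +0.508645 = -0.191930;  D = +0.178663+0.070119i
d^2_{2,0}: single k=0 term ⇒ +0.596945;  D = +0.437597+0.406020i
Y_2^{m'}(θ=1.9152,φ=2.6191) and Σ D·Y over m':
  (+0.4376-0.4060i)·(+0.1718+0.2960i)  (-0.1787+0.0701i)·(+0.2128+0.1225i)  (-0.4622+0.0000i)·(-0.2075+0.0000i)  (+0.1787+0.0701i)·(-0.2128+0.1225i)  (+0.4376+0.4060i)·(+0.1718-0.2960i)
Y_2^0(R⁻¹ n̂) = +0.393422+0.000000i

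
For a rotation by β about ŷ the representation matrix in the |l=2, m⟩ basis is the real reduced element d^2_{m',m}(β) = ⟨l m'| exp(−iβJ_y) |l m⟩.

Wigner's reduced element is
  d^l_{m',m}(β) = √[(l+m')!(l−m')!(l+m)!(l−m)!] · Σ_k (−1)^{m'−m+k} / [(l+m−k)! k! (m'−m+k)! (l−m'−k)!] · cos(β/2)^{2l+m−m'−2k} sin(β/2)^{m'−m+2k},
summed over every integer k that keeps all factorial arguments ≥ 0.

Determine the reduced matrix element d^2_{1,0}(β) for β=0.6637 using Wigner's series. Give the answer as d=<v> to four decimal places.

d^2_{1,0}(β=0.6637) via Wigner's sum:
With c≡cos(β/2)=0.945441 and s≡sin(β/2)=0.325793, N=[6·1·2·2]^{1/2}=4.898979
Admissible k: 0..1 (factorial args all ≥0)
  k=0: (−1)^1·4.8990/(2)·0.9454^3·0.3258^1 = -0.674405
  k=1: (−1)^2·4.8990/(2)·0.9454^1·0.3258^3 = +0.080082
d^2_{1,0}(0.6637) = -0.674405 +0.080082 = -0.594323

d=-0.5943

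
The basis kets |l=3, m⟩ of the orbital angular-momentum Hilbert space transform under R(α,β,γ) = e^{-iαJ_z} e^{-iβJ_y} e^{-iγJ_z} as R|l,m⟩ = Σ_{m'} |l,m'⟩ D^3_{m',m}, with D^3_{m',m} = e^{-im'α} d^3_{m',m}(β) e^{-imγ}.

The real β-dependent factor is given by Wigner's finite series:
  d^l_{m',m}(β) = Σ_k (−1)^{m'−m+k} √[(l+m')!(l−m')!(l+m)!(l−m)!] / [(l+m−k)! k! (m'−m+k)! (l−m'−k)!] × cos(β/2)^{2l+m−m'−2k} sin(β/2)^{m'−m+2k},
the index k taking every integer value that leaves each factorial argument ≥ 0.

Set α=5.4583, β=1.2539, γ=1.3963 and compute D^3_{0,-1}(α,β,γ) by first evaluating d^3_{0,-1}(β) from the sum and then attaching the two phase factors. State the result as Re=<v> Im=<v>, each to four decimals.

First d^3_{0,-1}(β=1.2539), then the phase factors e^{-i(0)α} and e^{-i(-1)γ}:
c=cos(1.2539/2)=0.809821, s=sin(1.2539/2)=0.586678; N=√[6·6·2·24]=41.569219
Admissible k: 0..2 (factorial args all ≥0)
  k=0: (−1)^1·41.5692/(12)·0.8098^5·0.5867^1 = -0.707839
  k=1: (−1)^2·41.5692/(4)·0.8098^3·0.5867^3 = +1.114492
  k=2: (−1)^3·41.5692/(12)·0.8098^1·0.5867^5 = -0.194974
d^3_{0,-1}(1.2539) = -0.707839 +1.114492 -0.194974 = +0.211679
D = (+1.000000+0.000000i)·(+0.211679)·(+0.173612+0.984814i) = +0.036750+0.208464i

Re=0.0368 Im=0.2085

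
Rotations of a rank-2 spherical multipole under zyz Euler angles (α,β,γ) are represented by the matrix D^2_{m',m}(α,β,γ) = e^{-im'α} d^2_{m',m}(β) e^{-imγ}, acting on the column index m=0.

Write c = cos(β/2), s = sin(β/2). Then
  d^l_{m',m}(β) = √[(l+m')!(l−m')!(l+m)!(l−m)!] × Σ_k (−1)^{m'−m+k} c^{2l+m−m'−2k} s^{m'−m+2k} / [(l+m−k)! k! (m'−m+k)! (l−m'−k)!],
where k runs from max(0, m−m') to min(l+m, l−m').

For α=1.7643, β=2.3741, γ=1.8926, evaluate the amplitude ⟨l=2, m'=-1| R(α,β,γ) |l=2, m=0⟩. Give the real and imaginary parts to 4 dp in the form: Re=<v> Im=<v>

Re=0.1177 Im=-0.6006

First d^2_{-1,0}(β=2.3741), then the phase factors e^{-i(-1)α} and e^{-i(0)γ}:
Half-angle: c=0.374397, s=0.927269. N=√(1·6·2·2)=4.898979
The bounds max(0,m−m')=1 and min(l+m,l−m')=2 give 2 terms
  k=1: (−1)^0·4.8990/(2)·0.3744^3·0.9273^1 = +0.119200
  k=2: (−1)^1·4.8990/(2)·0.3744^1·0.9273^3 = -0.731180
d^2_{-1,0}(2.3741) = +0.119200 -0.731180 = -0.611980
Phases: e^{-i·(-1)·1.7643}=-0.192298+0.981337i, e^{-i·(0)·1.8926}=+1.000000+0.000000i ⇒ D=+0.117683-0.600558i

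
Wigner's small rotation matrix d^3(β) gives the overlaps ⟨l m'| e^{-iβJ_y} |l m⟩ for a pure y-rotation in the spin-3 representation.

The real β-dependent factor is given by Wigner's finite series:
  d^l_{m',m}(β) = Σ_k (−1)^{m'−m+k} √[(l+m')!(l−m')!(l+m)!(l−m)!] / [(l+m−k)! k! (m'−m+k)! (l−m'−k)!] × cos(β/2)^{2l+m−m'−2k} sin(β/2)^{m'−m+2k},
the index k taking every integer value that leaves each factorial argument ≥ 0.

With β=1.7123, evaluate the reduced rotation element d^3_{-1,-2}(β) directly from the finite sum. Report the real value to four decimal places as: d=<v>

d^3_{-1,-2}(β=1.7123) via Wigner's sum:
Half-angle: c=0.655350, s=0.755325. N=√(2·24·1·120)=75.894664
The bounds max(0,m−m')=0 and min(l+m,l−m')=1 give 2 terms
  k=0: (−1)^1·75.8947/(24)·0.6554^5·0.7553^1 = -0.288736
  k=1: (−1)^2·75.8947/(12)·0.6554^3·0.7553^3 = +0.767100
d^3_{-1,-2}(1.7123) = -0.288736 +0.767100 = +0.478364

d=0.4784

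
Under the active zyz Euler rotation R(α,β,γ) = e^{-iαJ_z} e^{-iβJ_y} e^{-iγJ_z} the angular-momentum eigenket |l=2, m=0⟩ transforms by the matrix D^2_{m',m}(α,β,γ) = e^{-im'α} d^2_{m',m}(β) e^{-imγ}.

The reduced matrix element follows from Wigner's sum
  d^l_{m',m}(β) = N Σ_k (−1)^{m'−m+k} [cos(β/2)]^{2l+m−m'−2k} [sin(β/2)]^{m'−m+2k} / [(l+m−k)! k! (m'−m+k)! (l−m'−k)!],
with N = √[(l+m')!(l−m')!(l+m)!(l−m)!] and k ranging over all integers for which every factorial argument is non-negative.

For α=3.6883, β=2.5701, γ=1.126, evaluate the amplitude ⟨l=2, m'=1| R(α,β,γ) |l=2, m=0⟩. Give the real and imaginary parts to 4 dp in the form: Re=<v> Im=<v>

Split into d^2_{1,0}(β=2.5701) × two z-phases.
Half-angle: c=0.281874, s=0.959452. N=√(6·1·2·2)=4.898979
k: max(0,(0)−(1))=0 … min(2+(0),2−(1))=1
  k=0: (−1)^1·4.8990/(2)·0.2819^3·0.9595^1 = -0.052633
  k=1: (−1)^2·4.8990/(2)·0.2819^1·0.9595^3 = +0.609816
d^2_{1,0}(2.5701) = -0.052633 +0.609816 = +0.557183
Attach z-rotation phases: D = e^{-i(1)(3.6883)}·(+0.557183)·e^{-i(0)(1.126)} = -0.475969+0.289667i

Re=-0.4760 Im=0.2897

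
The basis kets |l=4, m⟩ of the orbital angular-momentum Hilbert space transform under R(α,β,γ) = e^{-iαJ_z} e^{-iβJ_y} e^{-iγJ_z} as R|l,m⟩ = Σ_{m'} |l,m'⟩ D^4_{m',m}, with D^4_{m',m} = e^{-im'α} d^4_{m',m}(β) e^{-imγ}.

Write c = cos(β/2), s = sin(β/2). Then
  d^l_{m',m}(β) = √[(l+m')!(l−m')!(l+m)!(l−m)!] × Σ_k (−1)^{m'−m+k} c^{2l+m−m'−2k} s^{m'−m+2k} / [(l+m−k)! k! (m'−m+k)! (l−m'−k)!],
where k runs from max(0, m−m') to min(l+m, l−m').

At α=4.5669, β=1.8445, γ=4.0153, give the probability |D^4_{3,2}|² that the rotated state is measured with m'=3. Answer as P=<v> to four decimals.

P=0.1364

D^4_{3,2}(4.5669,1.8445,4.0153) = e^{-i·3·4.5669}·d^4_{3,2}(1.8445)·e^{-i·2·4.0153}. Compute d first:
c=cos(1.8445/2)=0.604029, s=sin(1.8445/2)=0.796963; N=√[5040·1·720·2]=2693.993318
The bounds max(0,m−m')=0 and min(l+m,l−m')=1 give 2 terms
  k=0: (−1)^1·2693.9933/(720)·0.6040^7·0.7970^1 = -0.087479
  k=1: (−1)^2·2693.9933/(240)·0.6040^5·0.7970^3 = +0.456864
d^4_{3,2}(1.8445) = -0.087479 +0.456864 = +0.369384
|D^4_{3,2}|² = |d^4_{3,2}(β)|² = (+0.369384)² = 0.136445 (the z-rotation phases have unit modulus)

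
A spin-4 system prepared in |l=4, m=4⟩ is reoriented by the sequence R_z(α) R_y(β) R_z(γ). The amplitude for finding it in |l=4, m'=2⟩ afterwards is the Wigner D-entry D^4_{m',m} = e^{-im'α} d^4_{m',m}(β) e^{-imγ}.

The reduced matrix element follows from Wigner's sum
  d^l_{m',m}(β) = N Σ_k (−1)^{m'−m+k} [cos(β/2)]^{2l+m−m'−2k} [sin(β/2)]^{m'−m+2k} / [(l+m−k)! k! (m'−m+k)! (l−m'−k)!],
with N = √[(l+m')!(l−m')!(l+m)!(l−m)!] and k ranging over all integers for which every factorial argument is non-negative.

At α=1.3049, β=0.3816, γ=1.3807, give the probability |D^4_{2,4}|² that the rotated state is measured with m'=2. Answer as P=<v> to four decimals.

D^4_{2,4}(1.3049,0.3816,1.3807) = e^{-i·2·1.3049}·d^4_{2,4}(0.3816)·e^{-i·4·1.3807}. Compute d first:
c=cos(0.3816/2)=0.981853, s=sin(0.3816/2)=0.189644; N=√[720·2·40320·1]=7619.763776
k∈{2} keeps every argument non-negative
  k=2: (−1)^0·7619.7638/(1440)·0.9819^6·0.1896^2 = +0.170505
d^4_{2,4}(0.3816) = +0.170505
|D^4_{2,4}|² = |d^4_{2,4}(β)|² = (+0.170505)² = 0.029072 (the z-rotation phases have unit modulus)

P=0.0291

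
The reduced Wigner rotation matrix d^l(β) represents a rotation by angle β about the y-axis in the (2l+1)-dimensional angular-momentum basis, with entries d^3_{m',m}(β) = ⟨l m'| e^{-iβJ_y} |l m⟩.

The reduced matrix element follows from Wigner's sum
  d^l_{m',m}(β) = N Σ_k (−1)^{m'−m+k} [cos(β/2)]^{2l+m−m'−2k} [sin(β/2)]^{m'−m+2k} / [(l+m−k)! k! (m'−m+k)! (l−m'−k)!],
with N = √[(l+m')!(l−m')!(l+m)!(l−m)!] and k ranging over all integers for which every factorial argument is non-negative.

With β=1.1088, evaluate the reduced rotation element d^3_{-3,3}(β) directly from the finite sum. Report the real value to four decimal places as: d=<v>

d^3_{-3,3}(β=1.1088) via Wigner's sum:
Half-angle: c=0.850216, s=0.526433. N=√(1·720·720·1)=720.000000
Admissible k: 6..6 (factorial args all ≥0)
  k=6: (−1)^0·720.0000/(720)·0.8502^0·0.5264^6 = +0.021284
d^3_{-3,3}(1.1088) = +0.021284

d=0.0213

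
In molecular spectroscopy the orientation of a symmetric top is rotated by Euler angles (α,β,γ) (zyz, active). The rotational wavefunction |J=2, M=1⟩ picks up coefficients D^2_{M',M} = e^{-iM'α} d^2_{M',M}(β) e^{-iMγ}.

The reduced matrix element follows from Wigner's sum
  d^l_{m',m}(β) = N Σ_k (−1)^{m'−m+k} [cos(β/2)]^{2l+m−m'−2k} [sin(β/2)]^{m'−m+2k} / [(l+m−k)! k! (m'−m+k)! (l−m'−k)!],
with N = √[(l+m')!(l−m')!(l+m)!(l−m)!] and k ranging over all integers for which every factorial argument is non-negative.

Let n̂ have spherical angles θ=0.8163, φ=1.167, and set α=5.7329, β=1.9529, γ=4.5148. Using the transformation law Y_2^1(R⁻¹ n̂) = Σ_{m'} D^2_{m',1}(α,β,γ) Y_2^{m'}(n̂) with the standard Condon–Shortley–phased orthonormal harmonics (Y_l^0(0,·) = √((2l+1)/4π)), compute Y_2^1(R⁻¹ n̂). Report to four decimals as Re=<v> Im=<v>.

Re=-0.1613 Im=-0.1985

Need the full column D^2_{m',1} for m'=−2..2 at α=5.7329, β=1.9529, γ=4.5148.
cos(β/2)=0.559967, sin(β/2)=0.828515
d^2_{-2,1}: single k=3 term ⇒ +0.636932;  D = +0.500105+0.394434i
d^2_{-1,1}: k∈[2..3] ⇒ +0.645724 -0.471195 = +0.174529;  D = +0.060287+0.163786i
d^2_{0,1}: k∈[1..2] ⇒ +0.356339 -0.780080 = -0.423740;  D = +0.083183-0.415495i
d^2_{1,1}: k∈[0..1] ⇒ +0.098322 -0.645724 = -0.547402;  D = +0.372278-0.401320i
d^2_{2,1}: single k=0 term ⇒ -0.290950;  D = +0.280203-0.078345i
Y_2^{m'}(θ=0.8163,φ=1.167) and Σ D·Y over m':
  (+0.5001+0.3944i)·(-0.1417-0.1482i)  (+0.0603+0.1638i)·(+0.1515-0.3545i)  (+0.0832-0.4155i)·(+0.1285+0.0000i)  (+0.3723-0.4013i)·(-0.1515-0.3545i)  (+0.2802-0.0783i)·(-0.1417+0.1482i)
Y_2^1(R⁻¹ n̂) = -0.161337-0.198527i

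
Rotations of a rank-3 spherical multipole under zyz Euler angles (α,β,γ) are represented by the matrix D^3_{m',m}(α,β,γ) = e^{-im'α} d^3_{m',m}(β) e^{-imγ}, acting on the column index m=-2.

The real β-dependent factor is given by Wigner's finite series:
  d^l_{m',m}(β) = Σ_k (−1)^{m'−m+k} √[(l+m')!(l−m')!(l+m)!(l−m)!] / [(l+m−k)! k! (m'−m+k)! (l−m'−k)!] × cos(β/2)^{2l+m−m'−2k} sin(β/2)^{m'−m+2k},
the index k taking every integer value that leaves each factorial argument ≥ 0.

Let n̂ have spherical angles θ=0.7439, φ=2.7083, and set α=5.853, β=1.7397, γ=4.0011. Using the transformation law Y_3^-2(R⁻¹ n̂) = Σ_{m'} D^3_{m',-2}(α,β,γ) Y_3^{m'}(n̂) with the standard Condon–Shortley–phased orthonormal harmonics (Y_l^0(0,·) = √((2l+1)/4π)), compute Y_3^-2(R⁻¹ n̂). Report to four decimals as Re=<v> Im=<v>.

Need the full column D^3_{m',-2} for m'=−3..3 at α=5.853, β=1.7397, γ=4.0011.
cos(β/2)=0.644941, sin(β/2)=0.764232
d^3_{-3,-2}: single k=1 term ⇒ +0.208882;  D = +0.190001+0.086784i
d^3_{-2,-2}: k∈[0..1] ⇒ +0.071965 -0.505244 = -0.433279;  D = -0.283132-0.327974i
d^3_{-1,-2}: k∈[0..1] ⇒ -0.269666 +0.757297 = +0.487631;  D = +0.135681+0.468375i
d^3_{0,-2}: k∈[0..1] ⇒ +0.553467 -0.777145 = -0.223678;  D = +0.033032-0.221226i
d^3_{1,-2}: k∈[0..1] ⇒ -0.757297 +0.531676 = -0.225622;  D = +0.123345-0.188921i
d^3_{2,-2}: k∈[0..1] ⇒ +0.709433 -0.199229 = +0.510205;  D = -0.431674+0.271967i
d^3_{3,-2}: single k=0 term ⇒ -0.411834;  D = +0.408250-0.054213i
Y_3^{m'}(θ=0.7439,φ=2.7083) and Σ D·Y over m':
  (+0.1900+0.0868i)·(-0.0347-0.1248i)  (-0.2831-0.3280i)·(+0.2233+0.2628i)  (+0.1357+0.4684i)·(-0.3391-0.1569i)  (+0.0330-0.2212i)·(-0.0804+0.0000i)  (+0.1233-0.1889i)·(+0.3391-0.1569i)  (-0.4317+0.2720i)·(+0.2233-0.2628i)  (+0.4083-0.0542i)·(+0.0347-0.1248i)
Y_3^-2(R⁻¹ n̂) = +0.046714-0.298770i

Re=0.0467 Im=-0.2988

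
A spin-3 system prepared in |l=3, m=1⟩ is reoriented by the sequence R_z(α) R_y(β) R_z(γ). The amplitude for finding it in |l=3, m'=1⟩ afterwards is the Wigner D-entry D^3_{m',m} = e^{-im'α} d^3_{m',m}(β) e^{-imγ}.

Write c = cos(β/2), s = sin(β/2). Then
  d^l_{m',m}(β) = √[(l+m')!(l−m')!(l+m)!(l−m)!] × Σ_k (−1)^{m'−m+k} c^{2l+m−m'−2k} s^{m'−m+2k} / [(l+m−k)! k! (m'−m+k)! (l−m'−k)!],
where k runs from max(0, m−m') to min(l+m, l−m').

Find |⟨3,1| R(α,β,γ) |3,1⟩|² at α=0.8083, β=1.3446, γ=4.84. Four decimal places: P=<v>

D^3_{1,1}(0.8083,1.3446,4.84) = e^{-i·1·0.8083}·d^3_{1,1}(1.3446)·e^{-i·1·4.84}. Compute d first:
With c≡cos(β/2)=0.782391 and s≡sin(β/2)=0.622787, N=[24·2·24·2]^{1/2}=48.000000
The bounds max(0,m−m')=0 and min(l+m,l−m')=2 give 3 terms
  k=0: (−1)^0·48.0000/(48)·0.7824^6·0.6228^0 = +0.229374
  k=1: (−1)^1·48.0000/(6)·0.7824^4·0.6228^2 = -1.162694
  k=2: (−1)^2·48.0000/(8)·0.7824^2·0.6228^4 = +0.552533
d^3_{1,1}(1.3446) = +0.229374 -1.162694 +0.552533 = -0.380787
|D^3_{1,1}|² = |d^3_{1,1}(β)|² = (-0.380787)² = 0.144999 (the z-rotation phases have unit modulus)

P=0.1450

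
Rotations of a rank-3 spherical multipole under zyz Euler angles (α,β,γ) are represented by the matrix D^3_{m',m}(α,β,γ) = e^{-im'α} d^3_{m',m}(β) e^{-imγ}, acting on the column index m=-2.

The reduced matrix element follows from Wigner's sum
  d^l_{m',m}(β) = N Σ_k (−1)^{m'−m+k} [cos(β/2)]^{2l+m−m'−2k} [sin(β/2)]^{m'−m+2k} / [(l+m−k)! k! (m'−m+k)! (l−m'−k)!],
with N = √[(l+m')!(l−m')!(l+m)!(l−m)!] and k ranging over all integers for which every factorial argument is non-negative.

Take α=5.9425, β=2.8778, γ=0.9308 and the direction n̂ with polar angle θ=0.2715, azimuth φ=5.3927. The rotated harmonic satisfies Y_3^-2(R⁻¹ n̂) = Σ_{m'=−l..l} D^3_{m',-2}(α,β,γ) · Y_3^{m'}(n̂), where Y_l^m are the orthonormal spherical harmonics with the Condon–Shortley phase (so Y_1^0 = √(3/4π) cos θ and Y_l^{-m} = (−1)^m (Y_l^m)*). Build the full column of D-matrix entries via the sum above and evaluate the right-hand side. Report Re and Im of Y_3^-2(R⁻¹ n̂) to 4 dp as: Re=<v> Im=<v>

Need the full column D^3_{m',-2} for m'=−3..3 at α=5.9425, β=2.8778, γ=0.9308.
cos(β/2)=0.131514, sin(β/2)=0.991314
d^3_{-3,-2}: single k=1 term ⇒ +0.000096;  D = +0.000064+0.000071i
d^3_{-2,-2}: k∈[0..1] ⇒ +0.000005 -0.001470 = -0.001465;  D = -0.000558-0.001354i
d^3_{-1,-2}: k∈[0..1] ⇒ -0.000123 +0.014015 = +0.013891;  D = +0.000693+0.013874i
d^3_{0,-2}: k∈[0..1] ⇒ +0.001610 -0.091485 = -0.089875;  D = +0.025769-0.086102i
d^3_{1,-2}: k∈[0..1] ⇒ -0.014015 +0.398134 = +0.384120;  D = -0.226764+0.310042i
d^3_{2,-2}: k∈[0..1] ⇒ +0.083514 -0.949004 = -0.865490;  D = +0.714992-0.487708i
d^3_{3,-2}: single k=0 term ⇒ -0.308393;  D = +0.298191-0.078667i
Y_3^{m'}(θ=0.2715,φ=5.3927) and Σ D·Y over m':
  (+0.0001+0.0001i)·(-0.0072+0.0036i)  (-0.0006-0.0014i)·(-0.0148+0.0692i)  (+0.0007+0.0139i)·(+0.1985+0.2453i)  (+0.0258-0.0861i)·(+0.5897+0.0000i)  (-0.2268+0.3100i)·(-0.1985+0.2453i)  (+0.7150-0.4877i)·(-0.0148-0.0692i)  (+0.2982-0.0787i)·(+0.0072+0.0036i)
Y_3^-2(R⁻¹ n̂) = -0.060916-0.206810i

Re=-0.0609 Im=-0.2068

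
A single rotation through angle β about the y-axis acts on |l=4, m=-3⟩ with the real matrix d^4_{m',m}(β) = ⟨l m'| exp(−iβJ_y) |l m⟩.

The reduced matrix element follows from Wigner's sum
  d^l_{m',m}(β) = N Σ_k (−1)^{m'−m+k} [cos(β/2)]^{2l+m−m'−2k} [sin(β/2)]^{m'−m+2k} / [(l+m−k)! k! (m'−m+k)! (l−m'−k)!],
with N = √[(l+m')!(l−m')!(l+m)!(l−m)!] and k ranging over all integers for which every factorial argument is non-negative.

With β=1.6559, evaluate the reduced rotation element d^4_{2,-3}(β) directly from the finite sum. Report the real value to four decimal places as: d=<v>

d=-0.4553

d^4_{2,-3}(β=1.6559) via Wigner's sum:
With c≡cos(β/2)=0.676387 and s≡sin(β/2)=0.736546, N=[720·2·1·5040]^{1/2}=2693.993318
The bounds max(0,m−m')=0 and min(l+m,l−m')=1 give 2 terms
  k=0: (−1)^5·2693.9933/(240)·0.6764^3·0.7365^5 = -0.752959
  k=1: (−1)^6·2693.9933/(720)·0.6764^1·0.7365^7 = +0.297618
d^4_{2,-3}(1.6559) = -0.752959 +0.297618 = -0.455341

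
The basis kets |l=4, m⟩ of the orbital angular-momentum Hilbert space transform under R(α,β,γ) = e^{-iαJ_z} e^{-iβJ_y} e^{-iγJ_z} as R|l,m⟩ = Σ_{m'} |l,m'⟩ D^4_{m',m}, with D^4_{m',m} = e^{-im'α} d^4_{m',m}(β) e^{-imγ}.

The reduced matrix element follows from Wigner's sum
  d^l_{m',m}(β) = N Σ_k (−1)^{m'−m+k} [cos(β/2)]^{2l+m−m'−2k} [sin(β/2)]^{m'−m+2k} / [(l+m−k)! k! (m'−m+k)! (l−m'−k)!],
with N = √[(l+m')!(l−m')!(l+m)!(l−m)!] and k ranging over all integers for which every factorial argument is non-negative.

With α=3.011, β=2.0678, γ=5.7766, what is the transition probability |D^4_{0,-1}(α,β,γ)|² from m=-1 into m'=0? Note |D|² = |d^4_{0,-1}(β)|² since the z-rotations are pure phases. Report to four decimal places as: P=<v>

P=0.1089

Split into d^4_{0,-1}(β=2.0678) × two z-phases.
Half-angle: c=0.511471, s=0.859300. N=√(24·24·6·120)=643.987578
k∈{0,1,2,3} keeps every argument non-negative
  k=0: (−1)^1·643.9876/(144)·0.5115^7·0.8593^1 = -0.035189
  k=1: (−1)^2·643.9876/(24)·0.5115^5·0.8593^3 = +0.595948
  k=2: (−1)^3·643.9876/(24)·0.5115^3·0.8593^5 = -1.682113
  k=3: (−1)^4·643.9876/(144)·0.5115^1·0.8593^7 = +0.791318
d^4_{0,-1}(2.0678) = -0.035189 +0.595948 -1.682113 +0.791318 = -0.330037
|D^4_{0,-1}|² = |d^4_{0,-1}(β)|² = (-0.330037)² = 0.108924 (the z-rotation phases have unit modulus)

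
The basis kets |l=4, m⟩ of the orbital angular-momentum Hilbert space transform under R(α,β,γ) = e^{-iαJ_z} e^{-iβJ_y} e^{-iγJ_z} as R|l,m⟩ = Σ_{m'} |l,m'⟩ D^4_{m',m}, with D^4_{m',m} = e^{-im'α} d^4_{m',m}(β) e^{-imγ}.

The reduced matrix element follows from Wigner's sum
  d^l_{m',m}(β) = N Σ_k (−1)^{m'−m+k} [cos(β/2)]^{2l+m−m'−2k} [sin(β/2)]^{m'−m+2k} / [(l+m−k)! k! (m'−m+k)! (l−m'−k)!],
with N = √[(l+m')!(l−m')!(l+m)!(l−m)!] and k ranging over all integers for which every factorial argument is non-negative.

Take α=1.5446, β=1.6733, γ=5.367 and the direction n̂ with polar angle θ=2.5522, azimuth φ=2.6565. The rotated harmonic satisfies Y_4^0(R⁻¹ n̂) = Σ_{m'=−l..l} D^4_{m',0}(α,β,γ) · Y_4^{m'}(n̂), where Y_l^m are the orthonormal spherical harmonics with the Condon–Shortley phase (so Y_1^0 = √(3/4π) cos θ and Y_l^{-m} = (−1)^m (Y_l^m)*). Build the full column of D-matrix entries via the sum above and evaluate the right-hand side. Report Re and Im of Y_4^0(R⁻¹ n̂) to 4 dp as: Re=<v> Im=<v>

Re=0.0157 Im=0.0000

Need the full column D^4_{m',0} for m'=−4..4 at α=1.5446, β=1.6733, γ=5.367.
cos(β/2)=0.669954, sin(β/2)=0.742403
d^4_{-4,0}: single k=4 term ⇒ +0.512020;  D = +0.509211-0.053554i
d^4_{-3,0}: k∈[3..4] ⇒ +0.653442 -0.802411 = -0.148969;  D = +0.011695+0.148509i
d^4_{-2,0}: k∈[2..4] ⇒ +0.472791 -1.548202 +0.712933 = -0.362478;  D = +0.361981-0.018983i
d^4_{-1,0}: k∈[1..4] ⇒ +0.201126 -1.481866 +1.819696 -0.372424 = +0.166532;  D = +0.004362+0.166475i
d^4_{0,0}: k∈[0..4] ⇒ +0.040584 -0.797385 +2.203131 -1.202396 +0.092282 = +0.336216;  D = +0.336216+0.000000i
d^4_{1,0}: k∈[0..3] ⇒ -0.201126 +1.481866 -1.819696 +0.372424 = -0.166532;  D = -0.004362+0.166475i
d^4_{2,0}: k∈[0..2] ⇒ +0.472791 -1.548202 +0.712933 = -0.362478;  D = +0.361981+0.018983i
d^4_{3,0}: k∈[0..1] ⇒ -0.653442 +0.802411 = +0.148969;  D = -0.011695+0.148509i
d^4_{4,0}: single k=0 term ⇒ +0.512020;  D = +0.509211+0.053554i
Y_4^{m'}(θ=2.5522,φ=2.6565) and Σ D·Y over m':
  (+0.5092-0.0536i)·(-0.0153+0.0394i)  (+0.0117+0.1485i)·(+0.0206+0.1775i)  (+0.3620-0.0190i)·(+0.2241+0.3272i)  (+0.0044+0.1665i)·(+0.3553+0.1873i)  (+0.3362+0.0000i)·(-0.1077+0.0000i)  (-0.0044+0.1665i)·(-0.3553+0.1873i)  (+0.3620+0.0190i)·(+0.2241-0.3272i)  (-0.0117+0.1485i)·(-0.0206+0.1775i)  (+0.5092+0.0536i)·(-0.0153-0.0394i)
Y_4^0(R⁻¹ n̂) = +0.015681-0.000000i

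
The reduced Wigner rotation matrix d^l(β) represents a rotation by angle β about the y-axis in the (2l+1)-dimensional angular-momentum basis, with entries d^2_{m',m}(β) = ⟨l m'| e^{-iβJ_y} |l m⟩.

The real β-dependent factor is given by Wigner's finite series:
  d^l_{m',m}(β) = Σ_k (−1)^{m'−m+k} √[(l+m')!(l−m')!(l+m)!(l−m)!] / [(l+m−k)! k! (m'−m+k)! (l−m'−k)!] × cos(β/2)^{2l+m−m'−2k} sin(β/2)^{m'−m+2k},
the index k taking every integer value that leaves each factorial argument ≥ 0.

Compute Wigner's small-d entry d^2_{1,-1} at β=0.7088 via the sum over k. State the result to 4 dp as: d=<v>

d^2_{1,-1}(β=0.7088) via Wigner's sum:
Half-angle: c=0.937855, s=0.347028. N=√(6·1·1·6)=6.000000
k∈{0,1} keeps every argument non-negative
  k=0: (−1)^2·6.0000/(2)·0.9379^2·0.3470^2 = +0.317776
  k=1: (−1)^3·6.0000/(6)·0.9379^0·0.3470^4 = -0.014503
d^2_{1,-1}(0.7088) = +0.317776 -0.014503 = +0.303273

d=0.3033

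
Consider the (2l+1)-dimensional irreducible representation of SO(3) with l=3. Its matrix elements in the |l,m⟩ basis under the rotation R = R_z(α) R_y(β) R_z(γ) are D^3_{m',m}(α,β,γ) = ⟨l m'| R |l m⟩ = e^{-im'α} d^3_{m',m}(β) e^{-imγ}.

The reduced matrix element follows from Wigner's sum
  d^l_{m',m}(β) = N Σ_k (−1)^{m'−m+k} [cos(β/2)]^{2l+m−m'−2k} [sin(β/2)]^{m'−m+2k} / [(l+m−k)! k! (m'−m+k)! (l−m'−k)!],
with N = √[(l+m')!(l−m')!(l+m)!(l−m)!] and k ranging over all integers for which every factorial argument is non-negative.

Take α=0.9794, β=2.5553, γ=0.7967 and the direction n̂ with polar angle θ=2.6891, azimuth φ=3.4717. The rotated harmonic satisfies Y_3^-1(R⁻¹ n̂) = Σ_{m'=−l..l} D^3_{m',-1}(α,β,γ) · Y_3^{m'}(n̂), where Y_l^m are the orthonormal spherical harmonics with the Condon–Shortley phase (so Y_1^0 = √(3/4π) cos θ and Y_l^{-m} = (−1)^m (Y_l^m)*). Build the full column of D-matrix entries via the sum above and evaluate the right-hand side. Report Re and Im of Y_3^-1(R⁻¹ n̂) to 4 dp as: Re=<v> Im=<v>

Re=0.1311 Im=0.0671

Need the full column D^3_{m',-1} for m'=−3..3 at α=0.9794, β=2.5553, γ=0.7967.
cos(β/2)=0.288966, sin(β/2)=0.957339
d^3_{-3,-1}: single k=2 term ⇒ +0.024749;  D = -0.020520-0.013837i
d^3_{-2,-1}: k∈[1..2] ⇒ +0.006100 -0.133896 = -0.127796;  D = +0.118389-0.048124i
d^3_{-1,-1}: k∈[0..2] ⇒ +0.000582 -0.051122 +0.420831 = +0.370291;  D = -0.075489+0.362515i
d^3_{0,-1}: k∈[0..2] ⇒ -0.006682 +0.220013 -0.804946 = -0.591614;  D = -0.413580-0.423036i
d^3_{1,-1}: k∈[0..2] ⇒ +0.038341 -0.561108 +0.769832 = +0.247065;  D = +0.242953-0.044888i
d^3_{2,-1}: k∈[0..1] ⇒ -0.133896 +0.734812 = +0.600916;  D = +0.238812-0.551424i
d^3_{3,-1}: single k=0 term ⇒ +0.271645;  D = -0.146749-0.228595i
Y_3^{m'}(θ=2.6891,φ=3.4717) and Σ D·Y over m':
  (-0.0205-0.0138i)·(-0.0191+0.0292i)  (+0.1184-0.0481i)·(-0.1388+0.1078i)  (-0.0755+0.3625i)·(-0.4069+0.1394i)  (-0.4136-0.4230i)·(-0.3505+0.0000i)  (+0.2430-0.0449i)·(+0.4069+0.1394i)  (+0.2388-0.5514i)·(-0.1388-0.1078i)  (-0.1467-0.2286i)·(+0.0191+0.0292i)
Y_3^-1(R⁻¹ n̂) = +0.131095+0.067072i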